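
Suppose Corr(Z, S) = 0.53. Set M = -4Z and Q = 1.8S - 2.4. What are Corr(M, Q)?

Corr(M, Q) = -0.53

Linear rescalings preserve |correlation|; the slopes -4 and 1.8 have opposite signs, so the correlation flips sign: Corr(M, Q) = −Corr(Z, S) = -0.53.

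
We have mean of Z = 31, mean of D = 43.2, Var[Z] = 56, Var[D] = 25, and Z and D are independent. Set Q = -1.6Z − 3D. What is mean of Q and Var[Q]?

mean of Q = (-1.6)·mean of Z + (-3)·mean of D = (-1.6)·31 + (-3)·43.2 = -179.2.
Var[Q] = a²·Var[Z] + b²·Var[D] + 2ab·covariance of Z and D with a = -1.6, b = -3.
Independence gives covariance of Z and D = 0.
= (-1.6)²·56 + (-3)²·25 + 2·(-1.6)·(-3)·0
= 143.36 + 225 + 0 = 368.36.

mean of Q = -179.2, Var[Q] = 368.36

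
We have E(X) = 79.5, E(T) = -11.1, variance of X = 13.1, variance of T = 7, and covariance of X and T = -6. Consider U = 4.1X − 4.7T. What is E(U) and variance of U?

E(U) = 4.1·E(X) + (-4.7)·E(T) = 4.1·79.5 + (-4.7)·(-11.1) = 378.12.
variance of U = a²·variance of X + b²·variance of T + 2ab·covariance of X and T with a = 4.1, b = -4.7.
= 4.1²·13.1 + (-4.7)²·7 + 2·4.1·(-4.7)·(-6)
= 220.211 + 154.63 + 231.24 = 606.081.

E(U) = 378.12, variance of U = 606.081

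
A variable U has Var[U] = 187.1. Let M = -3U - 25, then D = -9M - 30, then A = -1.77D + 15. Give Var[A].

Var[M] = (-3)²·187.1 = 1683.9.
Var[D] = (-9)²·1683.9 = 136395.9.
Var[A] = (-1.77)²·136395.9 = 427314.71511.

Var[A] = 427314.71511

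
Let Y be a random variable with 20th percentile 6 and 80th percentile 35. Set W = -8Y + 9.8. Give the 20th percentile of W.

20th percentile of W = -270.2

Since a = -8 < 0 the transformation is decreasing, reversing order: the 20th percentile of W corresponds to the 80th percentile of Y.
So P_{20}(W) = a·P_{80}(Y) + b = (-8)·35 + 9.8 = -270.2.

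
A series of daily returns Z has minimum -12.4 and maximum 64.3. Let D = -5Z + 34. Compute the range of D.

Range of Z = 64.3 − (-12.4) = 76.7.
Range(D) = |a|·Range(Z) = |-5|·76.7 = 383.5.

Range(D) = 383.5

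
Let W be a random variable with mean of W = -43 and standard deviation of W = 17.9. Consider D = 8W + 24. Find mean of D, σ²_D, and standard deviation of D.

D = 8W + 24 is linear with a = 8, b = 24.
mean of D = a·mean of W + b = 8·(-43) + 24 = -320.
σ²_W = 17.9² = 320.41.
σ²_D = a²·σ²_W = 8²·320.41 = 20506.24 (the additive constant 24 does not affect variance).
standard deviation of D = |a|·standard deviation of W = |8|·17.9 = 143.2.

mean of D = -320, σ²_D = 20506.24, standard deviation of D = 143.2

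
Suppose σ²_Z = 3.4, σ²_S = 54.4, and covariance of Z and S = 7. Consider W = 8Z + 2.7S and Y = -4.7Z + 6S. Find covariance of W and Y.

By bilinearity, covariance of W and Y = ac·σ²_Z + bd·σ²_S + (ad+bc)·covariance of Z and S, with a=8, b=2.7, c=-4.7, d=6.
ac·σ²_Z = 8·(-4.7)·3.4 = -127.84
bd·σ²_S = 2.7·6·54.4 = 881.28
(ad+bc)·covariance of Z and S = (35.31)·7 = 247.17
covariance of W and Y = -127.84 + 881.28 + 247.17 = 1000.61.

covariance of W and Y = 1000.61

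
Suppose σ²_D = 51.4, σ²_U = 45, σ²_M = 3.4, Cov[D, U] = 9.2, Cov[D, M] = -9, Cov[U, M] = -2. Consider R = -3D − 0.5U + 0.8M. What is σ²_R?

σ²_R = a²·σ²_D + b²·σ²_U + c²·σ²_M + 2ab·Cov[D, U] + 2ac·Cov[D, M] + 2bc·Cov[U, M], with a = -3, b = -0.5, c = 0.8.
= 462.6 + 11.25 + 2.176 + 27.6 + 43.2 + 1.6
= 548.426.

σ²_R = 548.426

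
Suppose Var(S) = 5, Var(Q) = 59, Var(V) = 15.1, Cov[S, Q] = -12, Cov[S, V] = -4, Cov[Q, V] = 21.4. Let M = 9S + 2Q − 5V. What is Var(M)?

Var(M) = a²·Var(S) + b²·Var(Q) + c²·Var(V) + 2ab·Cov[S, Q] + 2ac·Cov[S, V] + 2bc·Cov[Q, V], with a = 9, b = 2, c = -5.
= 405 + 236 + 377.5 + (-432) + 360 + (-428)
= 518.5.

Var(M) = 518.5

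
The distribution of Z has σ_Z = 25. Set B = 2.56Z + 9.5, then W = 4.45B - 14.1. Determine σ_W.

σ_W = 284.8

σ_B = |2.56|·25 = 64.
σ_W = |4.45|·64 = 284.8.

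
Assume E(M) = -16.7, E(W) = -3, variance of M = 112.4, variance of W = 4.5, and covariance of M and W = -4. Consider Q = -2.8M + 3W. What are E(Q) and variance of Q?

E(Q) = 37.76, variance of Q = 988.916

E(Q) = (-2.8)·E(M) + 3·E(W) = (-2.8)·(-16.7) + 3·(-3) = 37.76.
variance of Q = a²·variance of M + b²·variance of W + 2ab·covariance of M and W with a = -2.8, b = 3.
= (-2.8)²·112.4 + 3²·4.5 + 2·(-2.8)·3·(-4)
= 881.216 + 40.5 + 67.2 = 988.916.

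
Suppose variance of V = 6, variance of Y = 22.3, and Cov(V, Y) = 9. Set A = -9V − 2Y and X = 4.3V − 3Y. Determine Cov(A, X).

By bilinearity, Cov(A, X) = ac·variance of V + bd·variance of Y + (ad+bc)·Cov(V, Y), with a=-9, b=-2, c=4.3, d=-3.
ac·variance of V = (-9)·4.3·6 = -232.2
bd·variance of Y = (-2)·(-3)·22.3 = 133.8
(ad+bc)·Cov(V, Y) = (18.4)·9 = 165.6
Cov(A, X) = -232.2 + 133.8 + 165.6 = 67.2.

Cov(A, X) = 67.2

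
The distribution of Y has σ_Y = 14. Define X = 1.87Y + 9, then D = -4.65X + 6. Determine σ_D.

σ_X = |1.87|·14 = 26.18.
σ_D = |-4.65|·26.18 = 121.737.

σ_D = 121.737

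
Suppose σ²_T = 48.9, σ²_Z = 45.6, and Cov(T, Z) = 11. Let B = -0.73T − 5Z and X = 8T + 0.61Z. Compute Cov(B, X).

By bilinearity, Cov(B, X) = ac·σ²_T + bd·σ²_Z + (ad+bc)·Cov(T, Z), with a=-0.73, b=-5, c=8, d=0.61.
ac·σ²_T = (-0.73)·8·48.9 = -285.576
bd·σ²_Z = (-5)·0.61·45.6 = -139.08
(ad+bc)·Cov(T, Z) = (-40.4453)·11 = -444.8983
Cov(B, X) = -285.576 + (-139.08) + (-444.8983) = -869.5543.

Cov(B, X) = -869.5543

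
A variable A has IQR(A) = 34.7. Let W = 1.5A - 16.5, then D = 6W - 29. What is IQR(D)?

IQR(W) = |1.5|·34.7 = 52.05.
IQR(D) = |6|·52.05 = 312.3.

IQR(D) = 312.3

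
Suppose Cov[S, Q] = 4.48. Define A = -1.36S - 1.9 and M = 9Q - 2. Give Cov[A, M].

Cov[A, M] = -54.8352

Cov[A, M] = a·c·Cov[S, Q] = (-1.36)·9·4.48 = -54.8352. Additive constants drop out.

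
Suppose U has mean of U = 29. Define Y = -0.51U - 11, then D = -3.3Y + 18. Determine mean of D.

mean of Y = (-0.51)·29 + (-11) = -25.79.
mean of D = (-3.3)·(-25.79) + 18 = 103.107.

mean of D = 103.107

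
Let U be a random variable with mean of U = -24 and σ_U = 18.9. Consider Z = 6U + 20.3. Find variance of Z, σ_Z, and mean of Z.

variance of Z = 12859.56, σ_Z = 113.4, mean of Z = -123.7

Z = 6U + 20.3 is linear with a = 6, b = 20.3.
variance of U = 18.9² = 357.21.
variance of Z = a²·variance of U = 6²·357.21 = 12859.56 (the additive constant 20.3 does not affect variance).
σ_Z = |a|·σ_U = |6|·18.9 = 113.4.
mean of Z = a·mean of U + b = 6·(-24) + 20.3 = -123.7.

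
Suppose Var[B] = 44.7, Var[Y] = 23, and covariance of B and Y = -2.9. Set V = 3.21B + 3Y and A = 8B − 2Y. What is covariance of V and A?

By bilinearity, covariance of V and A = ac·Var[B] + bd·Var[Y] + (ad+bc)·covariance of B and Y, with a=3.21, b=3, c=8, d=-2.
ac·Var[B] = 3.21·8·44.7 = 1147.896
bd·Var[Y] = 3·(-2)·23 = -138
(ad+bc)·covariance of B and Y = (17.58)·(-2.9) = -50.982
covariance of V and A = 1147.896 + (-138) + (-50.982) = 958.914.

covariance of V and A = 958.914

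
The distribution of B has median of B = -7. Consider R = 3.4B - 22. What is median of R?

median of R = -45.8

A linear map preserves order up to sign, so median of R = a·median of B + b = 3.4·(-7) + (-22) = -45.8.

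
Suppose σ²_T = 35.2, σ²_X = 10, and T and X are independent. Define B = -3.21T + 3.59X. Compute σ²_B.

σ²_B = a²·σ²_T + b²·σ²_X + 2ab·Cov[T, X] with a = -3.21, b = 3.59.
Independence gives Cov[T, X] = 0.
= (-3.21)²·35.2 + 3.59²·10 + 2·(-3.21)·3.59·0
= 362.70432 + 128.881 + 0 = 491.58532.

σ²_B = 491.58532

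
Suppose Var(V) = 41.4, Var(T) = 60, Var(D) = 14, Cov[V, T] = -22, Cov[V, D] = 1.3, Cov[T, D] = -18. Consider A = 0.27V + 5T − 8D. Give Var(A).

Var(A) = a²·Var(V) + b²·Var(T) + c²·Var(D) + 2ab·Cov[V, T] + 2ac·Cov[V, D] + 2bc·Cov[T, D], with a = 0.27, b = 5, c = -8.
= 3.01806 + 1500 + 896 + (-59.4) + (-5.616) + 1440
= 3774.00206.

Var(A) = 3774.00206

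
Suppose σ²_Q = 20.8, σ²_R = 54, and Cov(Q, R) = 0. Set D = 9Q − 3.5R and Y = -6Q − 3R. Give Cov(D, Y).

Cov(D, Y) = -556.2

By bilinearity, Cov(D, Y) = ac·σ²_Q + bd·σ²_R + (ad+bc)·Cov(Q, R), with a=9, b=-3.5, c=-6, d=-3.
ac·σ²_Q = 9·(-6)·20.8 = -1123.2
bd·σ²_R = (-3.5)·(-3)·54 = 567
(ad+bc)·Cov(Q, R) = (-6)·0 = 0
Cov(D, Y) = -1123.2 + 567 + 0 = -556.2.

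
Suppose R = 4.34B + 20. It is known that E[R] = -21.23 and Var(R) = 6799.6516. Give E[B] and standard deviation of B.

E[B] = -9.5, standard deviation of B = 19

From R = 4.34B + 20: E[R] = a·E[B] + b, so E[B] = (E[R] − b)/a = (-21.23 − 20)/4.34 = -9.5.
standard deviation of R = √6799.6516 = 82.46.
standard deviation of R = |a|·standard deviation of B, so standard deviation of B = 82.46/|4.34| = 19.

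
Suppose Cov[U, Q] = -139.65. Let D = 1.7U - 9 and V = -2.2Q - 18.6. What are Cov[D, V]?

Cov[D, V] = 522.291

Cov[D, V] = a·c·Cov[U, Q] = 1.7·(-2.2)·(-139.65) = 522.291. Additive constants drop out.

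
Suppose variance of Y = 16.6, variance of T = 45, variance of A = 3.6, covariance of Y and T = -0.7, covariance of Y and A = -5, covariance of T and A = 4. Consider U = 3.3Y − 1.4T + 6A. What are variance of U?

variance of U = 139.842

variance of U = a²·variance of Y + b²·variance of T + c²·variance of A + 2ab·covariance of Y and T + 2ac·covariance of Y and A + 2bc·covariance of T and A, with a = 3.3, b = -1.4, c = 6.
= 180.774 + 88.2 + 129.6 + 6.468 + (-198) + (-67.2)
= 139.842.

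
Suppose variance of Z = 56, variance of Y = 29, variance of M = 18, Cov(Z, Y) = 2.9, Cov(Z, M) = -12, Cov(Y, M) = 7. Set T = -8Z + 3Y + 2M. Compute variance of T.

variance of T = 4245.8

variance of T = a²·variance of Z + b²·variance of Y + c²·variance of M + 2ab·Cov(Z, Y) + 2ac·Cov(Z, M) + 2bc·Cov(Y, M), with a = -8, b = 3, c = 2.
= 3584 + 261 + 72 + (-139.2) + 384 + 84
= 4245.8.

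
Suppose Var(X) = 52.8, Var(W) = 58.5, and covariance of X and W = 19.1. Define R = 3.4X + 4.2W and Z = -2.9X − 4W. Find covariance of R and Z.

covariance of R and Z = -1995.806

By bilinearity, covariance of R and Z = ac·Var(X) + bd·Var(W) + (ad+bc)·covariance of X and W, with a=3.4, b=4.2, c=-2.9, d=-4.
ac·Var(X) = 3.4·(-2.9)·52.8 = -520.608
bd·Var(W) = 4.2·(-4)·58.5 = -982.8
(ad+bc)·covariance of X and W = (-25.78)·19.1 = -492.398
covariance of R and Z = -520.608 + (-982.8) + (-492.398) = -1995.806.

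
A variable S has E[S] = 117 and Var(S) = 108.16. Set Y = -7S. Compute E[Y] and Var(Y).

E[Y] = -819, Var(Y) = 5299.84

Y = -7S is linear with a = -7, b = 0.
E[Y] = a·E[S] + b = (-7)·117 = -819.
Var(Y) = a²·Var(S) = (-7)²·108.16 = 5299.84.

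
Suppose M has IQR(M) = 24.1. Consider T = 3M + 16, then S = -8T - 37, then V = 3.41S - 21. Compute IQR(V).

IQR(T) = |3|·24.1 = 72.3.
IQR(S) = |-8|·72.3 = 578.4.
IQR(V) = |3.41|·578.4 = 1972.344.

IQR(V) = 1972.344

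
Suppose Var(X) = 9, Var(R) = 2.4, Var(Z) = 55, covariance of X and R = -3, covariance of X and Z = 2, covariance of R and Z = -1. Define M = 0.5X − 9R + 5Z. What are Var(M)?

Var(M) = a²·Var(X) + b²·Var(R) + c²·Var(Z) + 2ab·covariance of X and R + 2ac·covariance of X and Z + 2bc·covariance of R and Z, with a = 0.5, b = -9, c = 5.
= 2.25 + 194.4 + 1375 + 27 + 10 + 90
= 1698.65.

Var(M) = 1698.65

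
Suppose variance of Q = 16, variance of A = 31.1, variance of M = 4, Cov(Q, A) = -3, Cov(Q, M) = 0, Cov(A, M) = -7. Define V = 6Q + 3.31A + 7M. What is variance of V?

variance of V = 669.19471

variance of V = a²·variance of Q + b²·variance of A + c²·variance of M + 2ab·Cov(Q, A) + 2ac·Cov(Q, M) + 2bc·Cov(A, M), with a = 6, b = 3.31, c = 7.
= 576 + 340.73471 + 196 + (-119.16) + 0 + (-324.38)
= 669.19471.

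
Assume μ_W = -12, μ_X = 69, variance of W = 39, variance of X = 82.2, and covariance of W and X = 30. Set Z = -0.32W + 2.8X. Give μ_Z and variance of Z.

μ_Z = (-0.32)·μ_W + 2.8·μ_X = (-0.32)·(-12) + 2.8·69 = 197.04.
variance of Z = a²·variance of W + b²·variance of X + 2ab·covariance of W and X with a = -0.32, b = 2.8.
= (-0.32)²·39 + 2.8²·82.2 + 2·(-0.32)·2.8·30
= 3.9936 + 644.448 + (-53.76) = 594.6816.

μ_Z = 197.04, variance of Z = 594.6816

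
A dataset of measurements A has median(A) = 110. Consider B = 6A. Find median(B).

A linear map preserves order up to sign, so median(B) = a·median(A) + b = 6·110 = 660.

median(B) = 660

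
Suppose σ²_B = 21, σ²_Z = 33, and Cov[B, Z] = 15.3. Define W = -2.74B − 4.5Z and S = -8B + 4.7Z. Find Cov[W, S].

Cov[W, S] = 116.1366

By bilinearity, Cov[W, S] = ac·σ²_B + bd·σ²_Z + (ad+bc)·Cov[B, Z], with a=-2.74, b=-4.5, c=-8, d=4.7.
ac·σ²_B = (-2.74)·(-8)·21 = 460.32
bd·σ²_Z = (-4.5)·4.7·33 = -697.95
(ad+bc)·Cov[B, Z] = (23.122)·15.3 = 353.7666
Cov[W, S] = 460.32 + (-697.95) + 353.7666 = 116.1366.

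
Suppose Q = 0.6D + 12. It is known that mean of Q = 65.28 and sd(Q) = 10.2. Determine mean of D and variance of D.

From Q = 0.6D + 12: mean of Q = a·mean of D + b, so mean of D = (mean of Q − b)/a = (65.28 − 12)/0.6 = 88.8.
variance of Q = 10.2² = 104.04.
variance of Q = a²·variance of D, so variance of D = 104.04/0.6² = 289.

mean of D = 88.8, variance of D = 289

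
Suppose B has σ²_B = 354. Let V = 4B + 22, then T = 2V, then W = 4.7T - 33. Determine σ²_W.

σ²_V = 4²·354 = 5664.
σ²_T = 2²·5664 = 22656.
σ²_W = 4.7²·22656 = 500471.04.

σ²_W = 500471.04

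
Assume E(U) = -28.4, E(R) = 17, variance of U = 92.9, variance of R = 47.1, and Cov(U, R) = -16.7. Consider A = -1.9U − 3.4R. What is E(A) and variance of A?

E(A) = (-1.9)·E(U) + (-3.4)·E(R) = (-1.9)·(-28.4) + (-3.4)·17 = -3.84.
variance of A = a²·variance of U + b²·variance of R + 2ab·Cov(U, R) with a = -1.9, b = -3.4.
= (-1.9)²·92.9 + (-3.4)²·47.1 + 2·(-1.9)·(-3.4)·(-16.7)
= 335.369 + 544.476 + (-215.764) = 664.081.

E(A) = -3.84, variance of A = 664.081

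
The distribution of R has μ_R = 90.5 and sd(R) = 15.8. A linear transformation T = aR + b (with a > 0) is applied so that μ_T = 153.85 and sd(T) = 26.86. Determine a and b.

a = 1.7, b = 0

sd(T) = a·sd(R) (a > 0), so a = 26.86/15.8 = 1.7.
μ_T = a·μ_R + b, so b = 153.85 − 1.7·90.5 = 0.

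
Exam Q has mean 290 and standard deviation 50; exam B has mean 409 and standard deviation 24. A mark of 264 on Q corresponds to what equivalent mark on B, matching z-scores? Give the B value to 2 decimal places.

B = 396.52

z = (264 − 290)/50 = -0.52.
B = 409 + z·24 = 409 + (264 − 290)·24/50 = 396.52.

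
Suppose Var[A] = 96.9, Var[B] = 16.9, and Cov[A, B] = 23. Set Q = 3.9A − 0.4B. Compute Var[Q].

Var[Q] = 1404.793

Var[Q] = a²·Var[A] + b²·Var[B] + 2ab·Cov[A, B] with a = 3.9, b = -0.4.
= 3.9²·96.9 + (-0.4)²·16.9 + 2·3.9·(-0.4)·23
= 1473.849 + 2.704 + (-71.76) = 1404.793.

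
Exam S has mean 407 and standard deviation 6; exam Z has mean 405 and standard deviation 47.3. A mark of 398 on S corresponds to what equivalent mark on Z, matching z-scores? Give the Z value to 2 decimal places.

z = (398 − 407)/6 = -1.5.
Z = 405 + z·47.3 = 405 + (398 − 407)·47.3/6 = 334.05.

Z = 334.05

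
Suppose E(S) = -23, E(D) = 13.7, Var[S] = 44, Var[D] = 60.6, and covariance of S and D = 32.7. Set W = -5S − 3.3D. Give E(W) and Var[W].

E(W) = (-5)·E(S) + (-3.3)·E(D) = (-5)·(-23) + (-3.3)·13.7 = 69.79.
Var[W] = a²·Var[S] + b²·Var[D] + 2ab·covariance of S and D with a = -5, b = -3.3.
= (-5)²·44 + (-3.3)²·60.6 + 2·(-5)·(-3.3)·32.7
= 1100 + 659.934 + 1079.1 = 2839.034.

E(W) = 69.79, Var[W] = 2839.034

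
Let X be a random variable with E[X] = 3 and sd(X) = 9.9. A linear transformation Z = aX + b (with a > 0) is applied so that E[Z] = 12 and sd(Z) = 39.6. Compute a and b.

sd(Z) = a·sd(X) (a > 0), so a = 39.6/9.9 = 4.
E[Z] = a·E[X] + b, so b = 12 − 4·3 = 0.

a = 4, b = 0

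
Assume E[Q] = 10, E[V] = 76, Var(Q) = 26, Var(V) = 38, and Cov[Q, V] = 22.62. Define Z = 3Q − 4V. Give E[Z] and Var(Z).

E[Z] = 3·E[Q] + (-4)·E[V] = 3·10 + (-4)·76 = -274.
Var(Z) = a²·Var(Q) + b²·Var(V) + 2ab·Cov[Q, V] with a = 3, b = -4.
= 3²·26 + (-4)²·38 + 2·3·(-4)·22.62
= 234 + 608 + (-542.88) = 299.12.

E[Z] = -274, Var(Z) = 299.12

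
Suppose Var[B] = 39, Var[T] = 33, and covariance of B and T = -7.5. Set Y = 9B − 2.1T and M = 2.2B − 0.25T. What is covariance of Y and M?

By bilinearity, covariance of Y and M = ac·Var[B] + bd·Var[T] + (ad+bc)·covariance of B and T, with a=9, b=-2.1, c=2.2, d=-0.25.
ac·Var[B] = 9·2.2·39 = 772.2
bd·Var[T] = (-2.1)·(-0.25)·33 = 17.325
(ad+bc)·covariance of B and T = (-6.87)·(-7.5) = 51.525
covariance of Y and M = 772.2 + 17.325 + 51.525 = 841.05.

covariance of Y and M = 841.05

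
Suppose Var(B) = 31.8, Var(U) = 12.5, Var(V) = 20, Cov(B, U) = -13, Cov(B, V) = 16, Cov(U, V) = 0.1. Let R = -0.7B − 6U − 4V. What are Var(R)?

Var(R) = 770.782

Var(R) = a²·Var(B) + b²·Var(U) + c²·Var(V) + 2ab·Cov(B, U) + 2ac·Cov(B, V) + 2bc·Cov(U, V), with a = -0.7, b = -6, c = -4.
= 15.582 + 450 + 320 + (-109.2) + 89.6 + 4.8
= 770.782.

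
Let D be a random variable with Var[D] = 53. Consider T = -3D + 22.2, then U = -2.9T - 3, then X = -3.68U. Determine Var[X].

Var[X] = 54326.285568

Var[T] = (-3)²·53 = 477.
Var[U] = (-2.9)²·477 = 4011.57.
Var[X] = (-3.68)²·4011.57 = 54326.285568.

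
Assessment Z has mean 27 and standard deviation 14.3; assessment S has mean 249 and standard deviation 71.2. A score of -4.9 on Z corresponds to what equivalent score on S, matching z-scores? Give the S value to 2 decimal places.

z = (-4.9 − 27)/14.3 ≈ -2.2308.
S = 249 + z·71.2 = 249 + (-4.9 − 27)·71.2/14.3 ≈ 90.17.

S = 90.17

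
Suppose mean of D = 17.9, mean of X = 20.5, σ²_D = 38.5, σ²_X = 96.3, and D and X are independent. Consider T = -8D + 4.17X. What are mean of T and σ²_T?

mean of T = -57.715, σ²_T = 4138.55107

mean of T = (-8)·mean of D + 4.17·mean of X = (-8)·17.9 + 4.17·20.5 = -57.715.
σ²_T = a²·σ²_D + b²·σ²_X + 2ab·Cov(D, X) with a = -8, b = 4.17.
Independence gives Cov(D, X) = 0.
= (-8)²·38.5 + 4.17²·96.3 + 2·(-8)·4.17·0
= 2464 + 1674.55107 + 0 = 4138.55107.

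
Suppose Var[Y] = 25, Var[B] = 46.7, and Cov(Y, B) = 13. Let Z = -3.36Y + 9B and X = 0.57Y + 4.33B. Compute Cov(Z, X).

Cov(Z, X) = 1649.5746

By bilinearity, Cov(Z, X) = ac·Var[Y] + bd·Var[B] + (ad+bc)·Cov(Y, B), with a=-3.36, b=9, c=0.57, d=4.33.
ac·Var[Y] = (-3.36)·0.57·25 = -47.88
bd·Var[B] = 9·4.33·46.7 = 1819.899
(ad+bc)·Cov(Y, B) = (-9.4188)·13 = -122.4444
Cov(Z, X) = -47.88 + 1819.899 + (-122.4444) = 1649.5746.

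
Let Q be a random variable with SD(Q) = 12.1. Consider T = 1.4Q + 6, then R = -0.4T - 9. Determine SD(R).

SD(R) = 6.776

SD(T) = |1.4|·12.1 = 16.94.
SD(R) = |-0.4|·16.94 = 6.776.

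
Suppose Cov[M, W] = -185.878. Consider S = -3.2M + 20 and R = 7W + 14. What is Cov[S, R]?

Cov[S, R] = a·c·Cov[M, W] = (-3.2)·7·(-185.878) = 4163.6672. Additive constants drop out.

Cov[S, R] = 4163.6672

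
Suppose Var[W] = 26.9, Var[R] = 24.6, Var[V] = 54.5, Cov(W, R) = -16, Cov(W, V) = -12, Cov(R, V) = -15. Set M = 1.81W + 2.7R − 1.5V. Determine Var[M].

Var[M] = 420.36209

Var[M] = a²·Var[W] + b²·Var[R] + c²·Var[V] + 2ab·Cov(W, R) + 2ac·Cov(W, V) + 2bc·Cov(R, V), with a = 1.81, b = 2.7, c = -1.5.
= 88.12709 + 179.334 + 122.625 + (-156.384) + 65.16 + 121.5
= 420.36209.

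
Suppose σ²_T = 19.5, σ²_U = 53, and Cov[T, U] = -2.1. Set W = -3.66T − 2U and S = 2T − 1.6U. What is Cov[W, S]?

By bilinearity, Cov[W, S] = ac·σ²_T + bd·σ²_U + (ad+bc)·Cov[T, U], with a=-3.66, b=-2, c=2, d=-1.6.
ac·σ²_T = (-3.66)·2·19.5 = -142.74
bd·σ²_U = (-2)·(-1.6)·53 = 169.6
(ad+bc)·Cov[T, U] = (1.856)·(-2.1) = -3.8976
Cov[W, S] = -142.74 + 169.6 + (-3.8976) = 22.9624.

Cov[W, S] = 22.9624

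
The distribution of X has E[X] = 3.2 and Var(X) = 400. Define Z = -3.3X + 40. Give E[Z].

E[Z] = 29.44

Z = -3.3X + 40 is linear with a = -3.3, b = 40.
E[Z] = a·E[X] + b = (-3.3)·3.2 + 40 = 29.44.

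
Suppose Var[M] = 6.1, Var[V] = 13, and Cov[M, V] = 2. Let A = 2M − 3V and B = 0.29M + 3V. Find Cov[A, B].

By bilinearity, Cov[A, B] = ac·Var[M] + bd·Var[V] + (ad+bc)·Cov[M, V], with a=2, b=-3, c=0.29, d=3.
ac·Var[M] = 2·0.29·6.1 = 3.538
bd·Var[V] = (-3)·3·13 = -117
(ad+bc)·Cov[M, V] = (5.13)·2 = 10.26
Cov[A, B] = 3.538 + (-117) + 10.26 = -103.202.

Cov[A, B] = -103.202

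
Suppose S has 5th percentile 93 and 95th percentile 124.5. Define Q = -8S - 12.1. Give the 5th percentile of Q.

Since a = -8 < 0 the transformation is decreasing, reversing order: the 5th percentile of Q corresponds to the 95th percentile of S.
So P_{5}(Q) = a·P_{95}(S) + b = (-8)·124.5 + (-12.1) = -1008.1.

5th percentile of Q = -1008.1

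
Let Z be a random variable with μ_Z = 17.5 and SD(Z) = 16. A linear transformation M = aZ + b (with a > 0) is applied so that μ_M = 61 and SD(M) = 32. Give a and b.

SD(M) = a·SD(Z) (a > 0), so a = 32/16 = 2.
μ_M = a·μ_Z + b, so b = 61 − 2·17.5 = 26.

a = 2, b = 26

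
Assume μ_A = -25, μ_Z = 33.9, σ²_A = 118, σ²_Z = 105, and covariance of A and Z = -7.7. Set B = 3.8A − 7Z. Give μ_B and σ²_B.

μ_B = 3.8·μ_A + (-7)·μ_Z = 3.8·(-25) + (-7)·33.9 = -332.3.
σ²_B = a²·σ²_A + b²·σ²_Z + 2ab·covariance of A and Z with a = 3.8, b = -7.
= 3.8²·118 + (-7)²·105 + 2·3.8·(-7)·(-7.7)
= 1703.92 + 5145 + 409.64 = 7258.56.

μ_B = -332.3, σ²_B = 7258.56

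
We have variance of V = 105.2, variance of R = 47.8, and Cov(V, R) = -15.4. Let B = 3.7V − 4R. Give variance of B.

variance of B = a²·variance of V + b²·variance of R + 2ab·Cov(V, R) with a = 3.7, b = -4.
= 3.7²·105.2 + (-4)²·47.8 + 2·3.7·(-4)·(-15.4)
= 1440.188 + 764.8 + 455.84 = 2660.828.

variance of B = 2660.828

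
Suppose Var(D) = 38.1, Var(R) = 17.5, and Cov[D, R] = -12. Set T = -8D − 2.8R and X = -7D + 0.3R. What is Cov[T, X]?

By bilinearity, Cov[T, X] = ac·Var(D) + bd·Var(R) + (ad+bc)·Cov[D, R], with a=-8, b=-2.8, c=-7, d=0.3.
ac·Var(D) = (-8)·(-7)·38.1 = 2133.6
bd·Var(R) = (-2.8)·0.3·17.5 = -14.7
(ad+bc)·Cov[D, R] = (17.2)·(-12) = -206.4
Cov[T, X] = 2133.6 + (-14.7) + (-206.4) = 1912.5.

Cov[T, X] = 1912.5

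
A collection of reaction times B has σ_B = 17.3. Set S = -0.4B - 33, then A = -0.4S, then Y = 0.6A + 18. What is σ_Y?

σ_Y = 1.6608

σ_S = |-0.4|·17.3 = 6.92.
σ_A = |-0.4|·6.92 = 2.768.
σ_Y = |0.6|·2.768 = 1.6608.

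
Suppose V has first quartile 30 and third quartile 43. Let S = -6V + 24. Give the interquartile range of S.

IQR of V = Q3 − Q1 = 43 − 30 = 13.
Under S = aV + b, IQR(S) = |a|·IQR(V) = |-6|·13 = 78 (shifts cancel; spread scales by |a|).

IQR(S) = 78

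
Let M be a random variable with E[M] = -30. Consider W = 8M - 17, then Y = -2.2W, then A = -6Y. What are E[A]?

E[A] = -3392.4

E[W] = 8·(-30) + (-17) = -257.
E[Y] = (-2.2)·(-257) = 565.4.
E[A] = (-6)·565.4 = -3392.4.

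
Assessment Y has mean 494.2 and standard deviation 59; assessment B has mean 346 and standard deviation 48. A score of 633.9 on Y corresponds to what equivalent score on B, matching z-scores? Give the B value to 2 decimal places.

z = (633.9 − 494.2)/59 ≈ 2.3678.
B = 346 + z·48 = 346 + (633.9 − 494.2)·48/59 ≈ 459.65.

B = 459.65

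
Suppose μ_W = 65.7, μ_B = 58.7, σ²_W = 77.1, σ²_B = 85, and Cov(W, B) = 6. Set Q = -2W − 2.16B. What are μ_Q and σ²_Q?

μ_Q = (-2)·μ_W + (-2.16)·μ_B = (-2)·65.7 + (-2.16)·58.7 = -258.192.
σ²_Q = a²·σ²_W + b²·σ²_B + 2ab·Cov(W, B) with a = -2, b = -2.16.
= (-2)²·77.1 + (-2.16)²·85 + 2·(-2)·(-2.16)·6
= 308.4 + 396.576 + 51.84 = 756.816.

μ_Q = -258.192, σ²_Q = 756.816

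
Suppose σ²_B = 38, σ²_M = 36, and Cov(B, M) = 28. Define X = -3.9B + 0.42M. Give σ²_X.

σ²_X = a²·σ²_B + b²·σ²_M + 2ab·Cov(B, M) with a = -3.9, b = 0.42.
= (-3.9)²·38 + 0.42²·36 + 2·(-3.9)·0.42·28
= 577.98 + 6.3504 + (-91.728) = 492.6024.

σ²_X = 492.6024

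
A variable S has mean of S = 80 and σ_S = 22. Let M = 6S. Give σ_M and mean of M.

σ_M = 132, mean of M = 480

M = 6S is linear with a = 6, b = 0.
σ_M = |a|·σ_S = |6|·22 = 132.
mean of M = a·mean of S + b = 6·80 = 480.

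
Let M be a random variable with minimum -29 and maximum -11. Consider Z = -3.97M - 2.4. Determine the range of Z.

Range(Z) = 71.46

Range of M = -11 − (-29) = 18.
Range(Z) = |a|·Range(M) = |-3.97|·18 = 71.46.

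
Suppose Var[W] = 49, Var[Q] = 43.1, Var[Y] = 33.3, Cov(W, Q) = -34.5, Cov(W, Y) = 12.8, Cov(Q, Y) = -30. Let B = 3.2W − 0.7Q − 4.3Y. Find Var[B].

Var[B] = a²·Var[W] + b²·Var[Q] + c²·Var[Y] + 2ab·Cov(W, Q) + 2ac·Cov(W, Y) + 2bc·Cov(Q, Y), with a = 3.2, b = -0.7, c = -4.3.
= 501.76 + 21.119 + 615.717 + 154.56 + (-352.256) + (-180.6)
= 760.3.

Var[B] = 760.3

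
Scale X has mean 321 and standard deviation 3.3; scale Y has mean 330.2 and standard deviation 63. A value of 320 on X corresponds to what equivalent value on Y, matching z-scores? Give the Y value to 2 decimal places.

z = (320 − 321)/3.3 ≈ -0.303.
Y = 330.2 + z·63 = 330.2 + (320 − 321)·63/3.3 ≈ 311.11.

Y = 311.11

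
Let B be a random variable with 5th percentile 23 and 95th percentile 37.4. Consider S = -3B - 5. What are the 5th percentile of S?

5th percentile of S = -117.2

Since a = -3 < 0 the transformation is decreasing, reversing order: the 5th percentile of S corresponds to the 95th percentile of B.
So P_{5}(S) = a·P_{95}(B) + b = (-3)·37.4 + (-5) = -117.2.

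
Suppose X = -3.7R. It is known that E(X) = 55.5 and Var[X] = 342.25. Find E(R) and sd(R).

From X = -3.7R: E(X) = a·E(R) + b, so E(R) = (E(X) − b)/a = (55.5 − 0)/(-3.7) = -15.
sd(X) = √342.25 = 18.5.
sd(X) = |a|·sd(R), so sd(R) = 18.5/|-3.7| = 5.

E(R) = -15, sd(R) = 5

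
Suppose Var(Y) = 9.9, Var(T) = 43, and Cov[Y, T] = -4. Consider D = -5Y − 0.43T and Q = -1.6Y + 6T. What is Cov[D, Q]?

Cov[D, Q] = 85.508

By bilinearity, Cov[D, Q] = ac·Var(Y) + bd·Var(T) + (ad+bc)·Cov[Y, T], with a=-5, b=-0.43, c=-1.6, d=6.
ac·Var(Y) = (-5)·(-1.6)·9.9 = 79.2
bd·Var(T) = (-0.43)·6·43 = -110.94
(ad+bc)·Cov[Y, T] = (-29.312)·(-4) = 117.248
Cov[D, Q] = 79.2 + (-110.94) + 117.248 = 85.508.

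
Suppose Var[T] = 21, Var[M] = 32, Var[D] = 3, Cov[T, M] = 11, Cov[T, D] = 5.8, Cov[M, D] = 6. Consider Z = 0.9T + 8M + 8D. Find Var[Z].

Var[Z] = 3266.93

Var[Z] = a²·Var[T] + b²·Var[M] + c²·Var[D] + 2ab·Cov[T, M] + 2ac·Cov[T, D] + 2bc·Cov[M, D], with a = 0.9, b = 8, c = 8.
= 17.01 + 2048 + 192 + 158.4 + 83.52 + 768
= 3266.93.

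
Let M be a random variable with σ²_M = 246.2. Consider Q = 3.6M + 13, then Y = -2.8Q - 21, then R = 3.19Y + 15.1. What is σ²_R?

σ²_R = 254560.185589248

σ²_Q = 3.6²·246.2 = 3190.752.
σ²_Y = (-2.8)²·3190.752 = 25015.49568.
σ²_R = 3.19²·25015.49568 = 254560.185589248.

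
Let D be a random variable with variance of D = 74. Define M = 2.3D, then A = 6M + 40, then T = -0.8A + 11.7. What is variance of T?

variance of M = 2.3²·74 = 391.46.
variance of A = 6²·391.46 = 14092.56.
variance of T = (-0.8)²·14092.56 = 9019.2384.

variance of T = 9019.2384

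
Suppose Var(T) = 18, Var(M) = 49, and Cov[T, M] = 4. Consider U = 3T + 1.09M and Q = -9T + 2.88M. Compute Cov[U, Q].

Cov[U, Q] = -336.8592

By bilinearity, Cov[U, Q] = ac·Var(T) + bd·Var(M) + (ad+bc)·Cov[T, M], with a=3, b=1.09, c=-9, d=2.88.
ac·Var(T) = 3·(-9)·18 = -486
bd·Var(M) = 1.09·2.88·49 = 153.8208
(ad+bc)·Cov[T, M] = (-1.17)·4 = -4.68
Cov[U, Q] = -486 + 153.8208 + (-4.68) = -336.8592.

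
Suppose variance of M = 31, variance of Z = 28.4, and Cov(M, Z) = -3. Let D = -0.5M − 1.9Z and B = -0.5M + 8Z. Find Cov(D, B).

By bilinearity, Cov(D, B) = ac·variance of M + bd·variance of Z + (ad+bc)·Cov(M, Z), with a=-0.5, b=-1.9, c=-0.5, d=8.
ac·variance of M = (-0.5)·(-0.5)·31 = 7.75
bd·variance of Z = (-1.9)·8·28.4 = -431.68
(ad+bc)·Cov(M, Z) = (-3.05)·(-3) = 9.15
Cov(D, B) = 7.75 + (-431.68) + 9.15 = -414.78.

Cov(D, B) = -414.78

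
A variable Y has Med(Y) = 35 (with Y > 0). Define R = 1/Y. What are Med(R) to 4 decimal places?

1/Y is monotone on this domain, so Med(R) = 1/(35) ≈ 0.0286.

Med(R) = 0.0286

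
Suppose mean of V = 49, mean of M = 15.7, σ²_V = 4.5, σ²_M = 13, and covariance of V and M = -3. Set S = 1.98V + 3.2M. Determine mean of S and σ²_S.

mean of S = 147.26, σ²_S = 112.7458

mean of S = 1.98·mean of V + 3.2·mean of M = 1.98·49 + 3.2·15.7 = 147.26.
σ²_S = a²·σ²_V + b²·σ²_M + 2ab·covariance of V and M with a = 1.98, b = 3.2.
= 1.98²·4.5 + 3.2²·13 + 2·1.98·3.2·(-3)
= 17.6418 + 133.12 + (-38.016) = 112.7458.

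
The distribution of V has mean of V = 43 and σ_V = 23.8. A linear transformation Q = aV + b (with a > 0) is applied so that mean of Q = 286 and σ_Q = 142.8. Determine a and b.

a = 6, b = 28

σ_Q = a·σ_V (a > 0), so a = 142.8/23.8 = 6.
mean of Q = a·mean of V + b, so b = 286 − 6·43 = 28.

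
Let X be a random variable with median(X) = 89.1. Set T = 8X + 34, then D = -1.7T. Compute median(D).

median(T) = 8·89.1 + 34 = 746.8.
median(D) = (-1.7)·746.8 = -1269.56.

median(D) = -1269.56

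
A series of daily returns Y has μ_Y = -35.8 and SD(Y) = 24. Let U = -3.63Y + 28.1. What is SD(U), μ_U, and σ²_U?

U = -3.63Y + 28.1 is linear with a = -3.63, b = 28.1.
SD(U) = |a|·SD(Y) = |-3.63|·24 = 87.12.
μ_U = a·μ_Y + b = (-3.63)·(-35.8) + 28.1 = 158.054.
σ²_Y = 24² = 576.
σ²_U = a²·σ²_Y = (-3.63)²·576 = 7589.8944 (the additive constant 28.1 does not affect variance).

SD(U) = 87.12, μ_U = 158.054, σ²_U = 7589.8944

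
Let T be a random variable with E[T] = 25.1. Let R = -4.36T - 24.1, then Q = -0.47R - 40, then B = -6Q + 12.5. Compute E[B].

E[B] = -124.07152

E[R] = (-4.36)·25.1 + (-24.1) = -133.536.
E[Q] = (-0.47)·(-133.536) + (-40) = 22.76192.
E[B] = (-6)·22.76192 + 12.5 = -124.07152.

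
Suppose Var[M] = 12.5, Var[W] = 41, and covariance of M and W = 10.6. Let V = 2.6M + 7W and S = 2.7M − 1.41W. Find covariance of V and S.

By bilinearity, covariance of V and S = ac·Var[M] + bd·Var[W] + (ad+bc)·covariance of M and W, with a=2.6, b=7, c=2.7, d=-1.41.
ac·Var[M] = 2.6·2.7·12.5 = 87.75
bd·Var[W] = 7·(-1.41)·41 = -404.67
(ad+bc)·covariance of M and W = (15.234)·10.6 = 161.4804
covariance of V and S = 87.75 + (-404.67) + 161.4804 = -155.4396.

covariance of V and S = -155.4396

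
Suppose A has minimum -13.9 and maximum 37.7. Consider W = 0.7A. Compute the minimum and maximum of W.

min(W) = -9.73, max(W) = 26.39

a = 0.7 > 0, so min(W) = a·min(A)+b = 0.7·(-13.9) = -9.73 and max(W) = 0.7·37.7 = 26.39.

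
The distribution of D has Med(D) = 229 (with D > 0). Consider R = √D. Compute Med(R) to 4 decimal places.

√D is monotone on this domain, so Med(R) = √(229) ≈ 15.1327.

Med(R) = 15.1327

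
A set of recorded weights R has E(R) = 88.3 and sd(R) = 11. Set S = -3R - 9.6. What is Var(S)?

S = -3R - 9.6 is linear with a = -3, b = -9.6.
Var(R) = 11² = 121.
Var(S) = a²·Var(R) = (-3)²·121 = 1089 (the additive constant -9.6 does not affect variance).

Var(S) = 1089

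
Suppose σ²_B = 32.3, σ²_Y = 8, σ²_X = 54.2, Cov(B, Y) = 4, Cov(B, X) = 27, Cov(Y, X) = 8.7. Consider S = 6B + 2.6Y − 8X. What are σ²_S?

σ²_S = 1856.56

σ²_S = a²·σ²_B + b²·σ²_Y + c²·σ²_X + 2ab·Cov(B, Y) + 2ac·Cov(B, X) + 2bc·Cov(Y, X), with a = 6, b = 2.6, c = -8.
= 1162.8 + 54.08 + 3468.8 + 124.8 + (-2592) + (-361.92)
= 1856.56.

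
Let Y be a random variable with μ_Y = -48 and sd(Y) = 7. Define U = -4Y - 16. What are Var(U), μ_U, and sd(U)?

Var(U) = 784, μ_U = 176, sd(U) = 28

U = -4Y - 16 is linear with a = -4, b = -16.
Var(Y) = 7² = 49.
Var(U) = a²·Var(Y) = (-4)²·49 = 784 (the additive constant -16 does not affect variance).
μ_U = a·μ_Y + b = (-4)·(-48) + (-16) = 176.
sd(U) = |a|·sd(Y) = |-4|·7 = 28.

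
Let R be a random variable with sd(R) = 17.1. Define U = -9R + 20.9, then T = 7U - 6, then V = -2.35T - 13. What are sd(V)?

sd(V) = 2531.655

sd(U) = |-9|·17.1 = 153.9.
sd(T) = |7|·153.9 = 1077.3.
sd(V) = |-2.35|·1077.3 = 2531.655.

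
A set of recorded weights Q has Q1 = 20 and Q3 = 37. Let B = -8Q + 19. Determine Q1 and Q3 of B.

Q1(B) = -277, Q3(B) = -141

a = -8 < 0 reverses order: Q1(B) comes from Q3(Q), Q3(B) from Q1(Q).
Q1(B) = (-8)·37 + 19 = -277; Q3(B) = (-8)·20 + 19 = -141.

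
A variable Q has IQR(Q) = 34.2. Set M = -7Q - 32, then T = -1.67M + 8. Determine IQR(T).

IQR(M) = |-7|·34.2 = 239.4.
IQR(T) = |-1.67|·239.4 = 399.798.

IQR(T) = 399.798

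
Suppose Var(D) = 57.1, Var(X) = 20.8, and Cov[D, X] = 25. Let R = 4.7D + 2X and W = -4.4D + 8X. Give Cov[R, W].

Cov[R, W] = -128.028

By bilinearity, Cov[R, W] = ac·Var(D) + bd·Var(X) + (ad+bc)·Cov[D, X], with a=4.7, b=2, c=-4.4, d=8.
ac·Var(D) = 4.7·(-4.4)·57.1 = -1180.828
bd·Var(X) = 2·8·20.8 = 332.8
(ad+bc)·Cov[D, X] = (28.8)·25 = 720
Cov[R, W] = -1180.828 + 332.8 + 720 = -128.028.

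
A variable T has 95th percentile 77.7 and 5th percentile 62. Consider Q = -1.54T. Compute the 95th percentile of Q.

95th percentile of Q = -95.48

Since a = -1.54 < 0 the transformation is decreasing, reversing order: the 95th percentile of Q corresponds to the 5th percentile of T.
So P_{95}(Q) = a·P_{5}(T) + b = (-1.54)·62 = -95.48.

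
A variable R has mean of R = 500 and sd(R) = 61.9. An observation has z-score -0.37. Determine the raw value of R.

R = 477.097

R = mean of R + z·sd(R) = 500 + (-0.37)·61.9 = 477.097.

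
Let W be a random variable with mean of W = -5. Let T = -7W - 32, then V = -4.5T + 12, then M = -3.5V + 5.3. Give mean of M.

mean of M = 10.55

mean of T = (-7)·(-5) + (-32) = 3.
mean of V = (-4.5)·3 + 12 = -1.5.
mean of M = (-3.5)·(-1.5) + 5.3 = 10.55.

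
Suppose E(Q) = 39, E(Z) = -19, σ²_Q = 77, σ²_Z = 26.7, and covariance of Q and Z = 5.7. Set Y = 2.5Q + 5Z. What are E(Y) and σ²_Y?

E(Y) = 2.5·E(Q) + 5·E(Z) = 2.5·39 + 5·(-19) = 2.5.
σ²_Y = a²·σ²_Q + b²·σ²_Z + 2ab·covariance of Q and Z with a = 2.5, b = 5.
= 2.5²·77 + 5²·26.7 + 2·2.5·5·5.7
= 481.25 + 667.5 + 142.5 = 1291.25.

E(Y) = 2.5, σ²_Y = 1291.25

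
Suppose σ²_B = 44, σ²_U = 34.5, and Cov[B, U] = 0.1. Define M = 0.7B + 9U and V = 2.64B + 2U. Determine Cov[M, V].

By bilinearity, Cov[M, V] = ac·σ²_B + bd·σ²_U + (ad+bc)·Cov[B, U], with a=0.7, b=9, c=2.64, d=2.
ac·σ²_B = 0.7·2.64·44 = 81.312
bd·σ²_U = 9·2·34.5 = 621
(ad+bc)·Cov[B, U] = (25.16)·0.1 = 2.516
Cov[M, V] = 81.312 + 621 + 2.516 = 704.828.

Cov[M, V] = 704.828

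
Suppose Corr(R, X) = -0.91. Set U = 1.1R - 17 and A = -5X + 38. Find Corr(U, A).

Corr(U, A) = 0.91

Linear rescalings preserve |correlation|; the slopes 1.1 and -5 have opposite signs, so the correlation flips sign: Corr(U, A) = −Corr(R, X) = 0.91.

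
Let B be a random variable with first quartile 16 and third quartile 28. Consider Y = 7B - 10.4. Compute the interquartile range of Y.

IQR of B = Q3 − Q1 = 28 − 16 = 12.
Under Y = aB + b, IQR(Y) = |a|·IQR(B) = |7|·12 = 84 (shifts cancel; spread scales by |a|).

IQR(Y) = 84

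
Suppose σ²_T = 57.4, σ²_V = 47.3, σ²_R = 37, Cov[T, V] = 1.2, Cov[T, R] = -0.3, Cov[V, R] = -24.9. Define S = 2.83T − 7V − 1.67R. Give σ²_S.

σ²_S = 2253.72982

σ²_S = a²·σ²_T + b²·σ²_V + c²·σ²_R + 2ab·Cov[T, V] + 2ac·Cov[T, R] + 2bc·Cov[V, R], with a = 2.83, b = -7, c = -1.67.
= 459.71086 + 2317.7 + 103.1893 + (-47.544) + 2.83566 + (-582.162)
= 2253.72982.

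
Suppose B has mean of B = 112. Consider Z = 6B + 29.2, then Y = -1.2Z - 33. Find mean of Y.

mean of Z = 6·112 + 29.2 = 701.2.
mean of Y = (-1.2)·701.2 + (-33) = -874.44.

mean of Y = -874.44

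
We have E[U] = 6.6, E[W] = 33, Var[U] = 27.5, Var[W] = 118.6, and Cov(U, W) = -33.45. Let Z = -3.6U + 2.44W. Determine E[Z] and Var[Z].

E[Z] = 56.76, Var[Z] = 1650.14656

E[Z] = (-3.6)·E[U] + 2.44·E[W] = (-3.6)·6.6 + 2.44·33 = 56.76.
Var[Z] = a²·Var[U] + b²·Var[W] + 2ab·Cov(U, W) with a = -3.6, b = 2.44.
= (-3.6)²·27.5 + 2.44²·118.6 + 2·(-3.6)·2.44·(-33.45)
= 356.4 + 706.09696 + 587.6496 = 1650.14656.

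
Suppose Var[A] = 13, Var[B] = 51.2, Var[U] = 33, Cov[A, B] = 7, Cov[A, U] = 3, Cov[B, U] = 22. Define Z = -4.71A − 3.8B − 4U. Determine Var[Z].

Var[Z] = a²·Var[A] + b²·Var[B] + c²·Var[U] + 2ab·Cov[A, B] + 2ac·Cov[A, U] + 2bc·Cov[B, U], with a = -4.71, b = -3.8, c = -4.
= 288.3933 + 739.328 + 528 + 250.572 + 113.04 + 668.8
= 2588.1333.

Var[Z] = 2588.1333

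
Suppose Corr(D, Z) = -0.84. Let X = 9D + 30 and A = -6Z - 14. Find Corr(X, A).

Linear rescalings preserve |correlation|; the slopes 9 and -6 have opposite signs, so the correlation flips sign: Corr(X, A) = −Corr(D, Z) = 0.84.

Corr(X, A) = 0.84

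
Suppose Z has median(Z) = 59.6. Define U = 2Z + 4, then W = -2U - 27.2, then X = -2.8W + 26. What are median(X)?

median(X) = 792.08

median(U) = 2·59.6 + 4 = 123.2.
median(W) = (-2)·123.2 + (-27.2) = -273.6.
median(X) = (-2.8)·(-273.6) + 26 = 792.08.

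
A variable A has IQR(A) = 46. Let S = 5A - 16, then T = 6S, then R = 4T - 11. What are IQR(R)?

IQR(S) = |5|·46 = 230.
IQR(T) = |6|·230 = 1380.
IQR(R) = |4|·1380 = 5520.

IQR(R) = 5520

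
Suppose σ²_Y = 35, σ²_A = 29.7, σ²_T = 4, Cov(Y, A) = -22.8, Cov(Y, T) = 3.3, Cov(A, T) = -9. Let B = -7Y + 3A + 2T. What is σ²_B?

σ²_B = a²·σ²_Y + b²·σ²_A + c²·σ²_T + 2ab·Cov(Y, A) + 2ac·Cov(Y, T) + 2bc·Cov(A, T), with a = -7, b = 3, c = 2.
= 1715 + 267.3 + 16 + 957.6 + (-92.4) + (-108)
= 2755.5.

σ²_B = 2755.5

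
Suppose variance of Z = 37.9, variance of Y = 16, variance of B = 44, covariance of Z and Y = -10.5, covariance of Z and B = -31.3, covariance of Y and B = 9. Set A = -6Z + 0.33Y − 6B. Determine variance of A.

variance of A = a²·variance of Z + b²·variance of Y + c²·variance of B + 2ab·covariance of Z and Y + 2ac·covariance of Z and B + 2bc·covariance of Y and B, with a = -6, b = 0.33, c = -6.
= 1364.4 + 1.7424 + 1584 + 41.58 + (-2253.6) + (-35.64)
= 702.4824.

variance of A = 702.4824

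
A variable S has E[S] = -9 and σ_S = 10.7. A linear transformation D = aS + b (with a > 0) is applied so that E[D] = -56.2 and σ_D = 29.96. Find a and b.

σ_D = a·σ_S (a > 0), so a = 29.96/10.7 = 2.8.
E[D] = a·E[S] + b, so b = -56.2 − 2.8·(-9) = -31.

a = 2.8, b = -31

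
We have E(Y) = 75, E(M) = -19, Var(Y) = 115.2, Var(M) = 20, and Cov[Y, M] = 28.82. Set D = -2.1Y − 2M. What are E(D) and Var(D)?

E(D) = (-2.1)·E(Y) + (-2)·E(M) = (-2.1)·75 + (-2)·(-19) = -119.5.
Var(D) = a²·Var(Y) + b²·Var(M) + 2ab·Cov[Y, M] with a = -2.1, b = -2.
= (-2.1)²·115.2 + (-2)²·20 + 2·(-2.1)·(-2)·28.82
= 508.032 + 80 + 242.088 = 830.12.

E(D) = -119.5, Var(D) = 830.12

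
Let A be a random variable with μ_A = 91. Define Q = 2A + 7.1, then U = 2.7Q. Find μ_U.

μ_U = 510.57

μ_Q = 2·91 + 7.1 = 189.1.
μ_U = 2.7·189.1 = 510.57.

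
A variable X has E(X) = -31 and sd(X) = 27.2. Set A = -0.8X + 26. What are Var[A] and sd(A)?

Var[A] = 473.4976, sd(A) = 21.76

A = -0.8X + 26 is linear with a = -0.8, b = 26.
Var[X] = 27.2² = 739.84.
Var[A] = a²·Var[X] = (-0.8)²·739.84 = 473.4976 (the additive constant 26 does not affect variance).
sd(A) = |a|·sd(X) = |-0.8|·27.2 = 21.76.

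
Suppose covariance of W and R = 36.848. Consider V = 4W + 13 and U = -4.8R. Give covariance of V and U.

covariance of V and U = -707.4816

covariance of V and U = a·c·covariance of W and R = 4·(-4.8)·36.848 = -707.4816. Additive constants drop out.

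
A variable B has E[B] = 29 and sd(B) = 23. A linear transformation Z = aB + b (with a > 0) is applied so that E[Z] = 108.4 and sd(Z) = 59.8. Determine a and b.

a = 2.6, b = 33

sd(Z) = a·sd(B) (a > 0), so a = 59.8/23 = 2.6.
E[Z] = a·E[B] + b, so b = 108.4 − 2.6·29 = 33.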